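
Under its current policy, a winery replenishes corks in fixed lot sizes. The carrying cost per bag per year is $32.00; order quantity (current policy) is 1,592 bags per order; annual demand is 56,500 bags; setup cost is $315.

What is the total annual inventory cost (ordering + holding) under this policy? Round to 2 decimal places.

$36,651.33

Orders/yr = 56,500/1,592 = 35.490; ordering cost = 35.490 × $315 = $11,179.33
Average inventory = 1,592/2 = 796; holding cost = 796 × $32 = $25,472.00
Total = $11,179.33 + $25,472.00 = $36,651.33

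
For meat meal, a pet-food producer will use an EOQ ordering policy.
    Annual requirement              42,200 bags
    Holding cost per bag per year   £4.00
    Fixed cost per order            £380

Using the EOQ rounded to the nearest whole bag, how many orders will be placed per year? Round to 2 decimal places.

Q* = √(2·D·S / H) = √(2·42,200·380 / 4) = √8,018,000.0 ≈ 2,831.61 → Q = 2,832
Orders per year = D/Q = 42,200 / 2,832 = 14.901

14.90 orders per year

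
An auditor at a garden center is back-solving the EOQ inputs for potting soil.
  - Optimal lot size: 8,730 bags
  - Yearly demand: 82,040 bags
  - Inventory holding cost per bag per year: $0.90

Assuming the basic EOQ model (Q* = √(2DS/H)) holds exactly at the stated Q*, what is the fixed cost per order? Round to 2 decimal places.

$418.04

EOQ relation: Q² = 2DS/H, so rearrange for the unknown.
S = Q²H / (2D) = 8,730² × 0.9 / (2 × 82,040) = 418.0376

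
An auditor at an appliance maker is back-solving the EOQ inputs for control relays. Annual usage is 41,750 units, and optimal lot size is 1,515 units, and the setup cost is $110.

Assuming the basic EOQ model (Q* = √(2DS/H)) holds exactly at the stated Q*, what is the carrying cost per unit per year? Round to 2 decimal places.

$4.00

From Q* = √(2DS/H) ⇒ Q*² = 2DS/H.
H = 2DS / Q² = 2 × 41,750 × 110 / 1,515² = 4.0018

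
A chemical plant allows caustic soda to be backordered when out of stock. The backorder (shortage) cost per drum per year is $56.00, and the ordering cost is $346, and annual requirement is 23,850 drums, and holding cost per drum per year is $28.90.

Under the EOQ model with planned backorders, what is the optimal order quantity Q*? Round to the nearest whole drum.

Q* = √(2DS/H) · √((H + b)/b)
   = √(2 × 23,850 × 346 / 28.9) · √((28.9 + 56) / 56)
   = 755.698 × 1.2313 ≈ 930.48

930 drums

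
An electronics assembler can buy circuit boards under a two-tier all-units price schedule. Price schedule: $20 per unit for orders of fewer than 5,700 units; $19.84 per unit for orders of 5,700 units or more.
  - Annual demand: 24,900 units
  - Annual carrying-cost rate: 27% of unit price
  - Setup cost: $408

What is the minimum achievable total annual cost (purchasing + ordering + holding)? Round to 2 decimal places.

$508,474.70

H₁ = 27%×$20 = $5.4000;  H₂ = 27%×$19.84 = $5.3568
EOQ₁ = √(2×24,900×408/5.4000) = 1,939.76  (< 5,700, feasible at tier 1)
EOQ₂ = √(2×24,900×408/5.3568) = 1,947.57  (< 5,700 → use Q = 5,700 at tier-2 price)
TC(tier 1 (EOQ₁), Q≈1,939.8) = $508,474.70
TC(tier 2, Q≈5,700.0) = $511,065.20
Minimum at tier 1 (EOQ₁): $508,474.70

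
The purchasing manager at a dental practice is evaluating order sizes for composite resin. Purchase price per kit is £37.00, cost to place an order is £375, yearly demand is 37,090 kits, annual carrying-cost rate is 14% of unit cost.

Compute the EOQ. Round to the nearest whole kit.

2,317 kits

Holding cost per kit per year: H = 14% × £37 = £5.1800
2DS/H = 2·37,090·375/5.18 = 5,370,173.75
EOQ = √5,370,173.75 ≈ 2,317.36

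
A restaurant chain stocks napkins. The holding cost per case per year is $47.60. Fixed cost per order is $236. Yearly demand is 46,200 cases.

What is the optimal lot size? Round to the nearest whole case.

677 cases

EOQ = √(2DS/H) = √(2 × 46,200 × 236 / 47.6)
    = √(458,117.65) ≈ 676.84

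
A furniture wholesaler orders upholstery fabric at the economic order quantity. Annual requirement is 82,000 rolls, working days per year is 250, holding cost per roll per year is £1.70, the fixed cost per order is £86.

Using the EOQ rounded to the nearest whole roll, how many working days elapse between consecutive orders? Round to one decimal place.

Q* = √(2·D·S / H) = √(2·82,000·86 / 1.7) = √8,296,470.6 ≈ 2,880.36 → Q = 2,880 rolls
Cycle time = (working days × Q)/D = (250 × 2,880) / 82,000 = 8.780 days

8.8 days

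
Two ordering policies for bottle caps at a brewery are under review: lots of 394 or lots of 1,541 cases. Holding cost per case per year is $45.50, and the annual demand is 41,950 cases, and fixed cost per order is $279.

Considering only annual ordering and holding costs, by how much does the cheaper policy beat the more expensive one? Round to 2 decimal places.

$3,983.64

TC(Q) = (D/Q)S + (Q/2)H
TC(394) = (41,950/394)×279 + (394/2)×45.5 = $38,669.21
TC(1,541) = (41,950/1,541)×279 + (1,541/2)×45.5 = $42,652.85
|ΔTC| = |$38,669.21 − $42,652.85| = $3,983.64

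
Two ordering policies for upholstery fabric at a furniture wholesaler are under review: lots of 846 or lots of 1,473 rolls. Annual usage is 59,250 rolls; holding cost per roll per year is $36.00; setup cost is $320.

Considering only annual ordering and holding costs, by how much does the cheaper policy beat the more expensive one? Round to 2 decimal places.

Annual cost at Q: ordering D·S/Q plus holding Q·H/2.
TC(846) = (59,250/846)×320 + (846/2)×36 = $37,639.35
TC(1,473) = (59,250/1,473)×320 + (1,473/2)×36 = $39,385.69
|ΔTC| = |$37,639.35 − $39,385.69| = $1,746.34

$1,746.34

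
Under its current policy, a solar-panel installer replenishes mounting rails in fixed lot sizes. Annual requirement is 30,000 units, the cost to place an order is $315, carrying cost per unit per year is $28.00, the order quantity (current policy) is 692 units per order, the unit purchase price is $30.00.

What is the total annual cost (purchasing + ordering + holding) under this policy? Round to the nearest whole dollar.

Orders/yr = 30,000/692 = 43.353; ordering cost = 43.353 × $315 = $13,656.07
Average inventory = 692/2 = 346; holding cost = 346 × $28 = $9,688.00
Purchase cost = D·C = 30,000 × 30 = $900,000.00
Total = $13,656.07 + $9,688.00 + $900,000.00 = $923,344.07

$923,344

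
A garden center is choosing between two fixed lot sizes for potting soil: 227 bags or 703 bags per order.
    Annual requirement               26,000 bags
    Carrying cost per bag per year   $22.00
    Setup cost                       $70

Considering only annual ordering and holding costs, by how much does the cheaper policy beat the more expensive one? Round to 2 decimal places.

Annual cost at Q: ordering D·S/Q plus holding Q·H/2.
TC(227) = (26,000/227)×70 + (227/2)×22 = $10,514.62
TC(703) = (26,000/703)×70 + (703/2)×22 = $10,321.90
|ΔTC| = |$10,514.62 − $10,321.90| = $192.72

$192.72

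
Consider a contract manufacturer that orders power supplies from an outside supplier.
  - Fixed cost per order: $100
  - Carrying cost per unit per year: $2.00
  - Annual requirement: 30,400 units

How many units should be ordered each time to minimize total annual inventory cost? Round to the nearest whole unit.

1,744 units

Q* = √(2·D·S / H) = √(2·30,400·100 / 2) = √3,040,000.0 ≈ 1,743.56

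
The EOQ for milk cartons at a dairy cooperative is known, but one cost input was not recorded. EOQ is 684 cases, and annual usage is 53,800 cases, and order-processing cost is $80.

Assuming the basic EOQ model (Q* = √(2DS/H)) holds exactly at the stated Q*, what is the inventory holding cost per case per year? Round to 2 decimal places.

$18.40

EOQ relation: Q² = 2DS/H, so rearrange for the unknown.
H = 2DS / Q² = 2 × 53,800 × 80 / 684² = 18.3988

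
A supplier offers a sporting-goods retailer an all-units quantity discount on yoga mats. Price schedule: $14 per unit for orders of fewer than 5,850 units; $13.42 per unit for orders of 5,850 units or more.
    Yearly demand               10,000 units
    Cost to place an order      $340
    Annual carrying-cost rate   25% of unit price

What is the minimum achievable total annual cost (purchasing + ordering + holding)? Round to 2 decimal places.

H₁ = 25%×$14 = $3.5000;  H₂ = 25%×$13.42 = $3.3550
EOQ₁ = √(2×10,000×340/3.5000) = 1,393.86  (< 5,850, feasible at tier 1)
EOQ₂ = √(2×10,000×340/3.3550) = 1,423.67  (< 5,850 → use Q = 5,850 at tier-2 price)
TC(tier 1 (EOQ₁), Q≈1,393.9) = $144,878.52
TC(tier 2, Q≈5,850.0) = $144,594.57
Minimum at tier 2: $144,594.57

$144,594.57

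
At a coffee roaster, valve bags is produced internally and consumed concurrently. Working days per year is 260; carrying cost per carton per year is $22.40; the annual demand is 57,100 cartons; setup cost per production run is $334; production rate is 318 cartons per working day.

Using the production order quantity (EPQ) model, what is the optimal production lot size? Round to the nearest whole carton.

2,346 cartons

d = 57,100/260 = 219.6154 cartons/day;  effective holding cost H(1 − d/p) = 22.4·(1 − 219.6154/318) = 6.93024
Q* = √(2DS / H_eff) = √(2·57,100·334 / 6.93024) ≈ 2,346.02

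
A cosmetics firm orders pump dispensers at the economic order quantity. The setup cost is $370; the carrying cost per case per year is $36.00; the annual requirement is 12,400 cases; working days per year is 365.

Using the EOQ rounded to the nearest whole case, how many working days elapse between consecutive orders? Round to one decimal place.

14.9 days

Optimal lot size Q* = (2 × 12,400 × $370 / $36)^½ ≈ 504.87 → Q = 505 cases
T = Q/D × 365 days = 505/12,400 × 365 = 14.865 days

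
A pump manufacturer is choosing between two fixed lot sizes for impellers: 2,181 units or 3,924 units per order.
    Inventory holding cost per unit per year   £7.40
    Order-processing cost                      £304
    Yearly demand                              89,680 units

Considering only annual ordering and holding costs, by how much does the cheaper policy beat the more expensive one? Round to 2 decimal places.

£896.69

TC(Q) = (D/Q)S + (Q/2)H
TC(2,181) = (89,680/2,181)×304 + (2,181/2)×7.4 = £20,569.80
TC(3,924) = (89,680/3,924)×304 + (3,924/2)×7.4 = £21,466.49
Cheaper: Q = 2,181.  Difference = £896.69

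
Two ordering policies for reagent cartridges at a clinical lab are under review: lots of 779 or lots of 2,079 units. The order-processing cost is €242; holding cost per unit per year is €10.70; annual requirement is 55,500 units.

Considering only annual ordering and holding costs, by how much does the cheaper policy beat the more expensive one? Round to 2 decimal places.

€3,826.02

Annual cost at Q: ordering D·S/Q plus holding Q·H/2.
TC(779) = (55,500/779)×242 + (779/2)×10.7 = €21,408.99
TC(2,079) = (55,500/2,079)×242 + (2,079/2)×10.7 = €17,582.97
Lots of 2,079 are cheaper by €3,826.02.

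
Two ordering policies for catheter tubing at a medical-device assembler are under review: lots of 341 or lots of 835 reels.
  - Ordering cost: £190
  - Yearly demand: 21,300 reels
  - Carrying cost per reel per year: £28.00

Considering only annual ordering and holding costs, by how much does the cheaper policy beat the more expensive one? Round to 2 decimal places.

For each Q, cost = (D/Q)·S + (Q/2)·H.
TC(341) = (21,300/341)×190 + (341/2)×28 = £16,642.04
TC(835) = (21,300/835)×190 + (835/2)×28 = £16,536.71
Cheaper: Q = 835.  Difference = £105.33

£105.33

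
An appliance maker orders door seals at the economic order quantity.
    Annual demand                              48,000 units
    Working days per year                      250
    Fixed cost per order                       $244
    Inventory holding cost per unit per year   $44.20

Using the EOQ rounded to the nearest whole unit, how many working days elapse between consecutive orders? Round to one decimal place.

3.8 days

EOQ = √(2DS/H) = √(2 × 48,000 × 244 / 44.2)
    = √(529,954.75) ≈ 727.98 → Q = 728 units
T = Q/D × 250 days = 728/48,000 × 250 = 3.792 days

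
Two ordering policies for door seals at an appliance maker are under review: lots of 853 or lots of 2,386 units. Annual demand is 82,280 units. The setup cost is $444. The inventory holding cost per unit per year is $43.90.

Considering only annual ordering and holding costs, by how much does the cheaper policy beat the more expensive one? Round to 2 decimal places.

Annual cost at Q: ordering D·S/Q plus holding Q·H/2.
TC(853) = (82,280/853)×444 + (853/2)×43.9 = $61,551.39
TC(2,386) = (82,280/2,386)×444 + (2,386/2)×43.9 = $67,683.81
|ΔTC| = |$61,551.39 − $67,683.81| = $6,132.42

$6,132.42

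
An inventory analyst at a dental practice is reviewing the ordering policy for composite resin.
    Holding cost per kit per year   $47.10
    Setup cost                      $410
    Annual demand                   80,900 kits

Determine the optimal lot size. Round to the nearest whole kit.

1,187 kits

Optimal lot size Q* = (2 × 80,900 × $410 / $47.1)^½ ≈ 1,186.78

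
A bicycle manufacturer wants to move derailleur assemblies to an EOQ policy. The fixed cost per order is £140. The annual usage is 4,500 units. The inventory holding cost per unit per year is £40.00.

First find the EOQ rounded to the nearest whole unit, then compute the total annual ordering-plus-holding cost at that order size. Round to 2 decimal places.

£7,099.32

2DS/H = 2·4,500·140/40 = 31,500.00
EOQ = √31,500.00 ≈ 177.48 → Q = 177 units
Ordering: D/Q × S = 4,500/177 × £140 = £3,559.32
Holding:  Q/2 × H = 177/2 × £40 = £3,540.00
Total = £3,559.32 + £3,540.00 = £7,099.32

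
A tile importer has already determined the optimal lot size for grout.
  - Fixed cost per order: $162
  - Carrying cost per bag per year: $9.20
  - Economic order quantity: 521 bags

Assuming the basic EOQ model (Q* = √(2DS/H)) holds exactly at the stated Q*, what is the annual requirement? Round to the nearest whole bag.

From Q* = √(2DS/H) ⇒ Q*² = 2DS/H.
D = Q²H / (2S) = 521² × 9.2 / (2 × 162) = 7,707.58

7,708 bags per year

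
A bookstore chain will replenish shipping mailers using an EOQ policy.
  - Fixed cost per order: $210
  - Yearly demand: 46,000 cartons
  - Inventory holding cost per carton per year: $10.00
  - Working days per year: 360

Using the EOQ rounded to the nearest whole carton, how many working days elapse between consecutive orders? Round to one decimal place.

Q* = √(2·D·S / H) = √(2·46,000·210 / 10) = √1,932,000.0 ≈ 1,389.96 → Q = 1,390 cartons
T = Q/D × 360 days = 1,390/46,000 × 360 = 10.878 days

10.9 days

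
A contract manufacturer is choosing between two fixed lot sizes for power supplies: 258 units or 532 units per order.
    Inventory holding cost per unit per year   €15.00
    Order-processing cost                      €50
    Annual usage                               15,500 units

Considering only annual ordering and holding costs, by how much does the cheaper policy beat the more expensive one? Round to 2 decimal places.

Annual cost at Q: ordering D·S/Q plus holding Q·H/2.
TC(258) = (15,500/258)×50 + (258/2)×15 = €4,938.88
TC(532) = (15,500/532)×50 + (532/2)×15 = €5,446.77
Lots of 258 are cheaper by €507.89.

€507.89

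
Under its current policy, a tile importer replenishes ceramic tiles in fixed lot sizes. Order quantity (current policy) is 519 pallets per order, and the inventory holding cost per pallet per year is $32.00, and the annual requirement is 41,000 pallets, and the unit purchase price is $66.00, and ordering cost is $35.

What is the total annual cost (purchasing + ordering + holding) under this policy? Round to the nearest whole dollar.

$2,717,069

Ordering: D/Q × S = 41,000/519 × $35 = $2,764.93
Holding:  Q/2 × H = 519/2 × $32 = $8,304.00
Purchase cost = D·C = 41,000 × 66 = $2,706,000.00
Total = $2,764.93 + $8,304.00 + $2,706,000.00 = $2,717,068.93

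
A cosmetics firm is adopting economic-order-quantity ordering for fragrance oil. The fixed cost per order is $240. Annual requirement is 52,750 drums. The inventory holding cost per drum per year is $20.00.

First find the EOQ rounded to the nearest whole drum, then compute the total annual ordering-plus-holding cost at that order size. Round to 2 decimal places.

$22,503.33

EOQ = √(2DS/H) = √(2 × 52,750 × 240 / 20)
    = √(1,266,000.00) ≈ 1,125.17 → Q = 1,125 drums
Annual ordering cost = (D/Q)·S = (52,750/1,125) × 240 = $11,253.33
Annual holding cost  = (Q/2)·H = (1,125/2) × 20 = $11,250.00
Total = $11,253.33 + $11,250.00 = $22,503.33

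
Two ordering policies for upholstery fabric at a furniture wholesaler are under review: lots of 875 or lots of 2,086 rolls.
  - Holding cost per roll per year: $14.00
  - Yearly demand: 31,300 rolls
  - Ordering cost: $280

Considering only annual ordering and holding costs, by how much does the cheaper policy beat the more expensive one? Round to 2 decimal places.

For each Q, cost = (D/Q)·S + (Q/2)·H.
TC(875) = (31,300/875)×280 + (875/2)×14 = $16,141.00
TC(2,086) = (31,300/2,086)×280 + (2,086/2)×14 = $18,803.34
|ΔTC| = |$16,141.00 − $18,803.34| = $2,662.34

$2,662.34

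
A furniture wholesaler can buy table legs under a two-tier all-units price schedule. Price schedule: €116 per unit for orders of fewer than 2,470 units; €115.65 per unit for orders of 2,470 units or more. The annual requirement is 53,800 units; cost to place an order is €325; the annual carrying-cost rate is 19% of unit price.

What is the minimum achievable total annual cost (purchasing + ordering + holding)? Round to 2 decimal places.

H₁ = 19%×€116 = €22.0400;  H₂ = 19%×€115.65 = €21.9735
EOQ₁ = √(2×53,800×325/22.0400) = 1,259.63  (< 2,470, feasible at tier 1)
EOQ₂ = √(2×53,800×325/21.9735) = 1,261.53  (< 2,470 → use Q = 2,470 at tier-2 price)
TC(tier 1 (EOQ₁), Q≈1,259.6) = €6,268,562.18
TC(tier 2, Q≈2,470.0) = €6,256,186.22
Minimum at tier 2: €6,256,186.22

€6,256,186.22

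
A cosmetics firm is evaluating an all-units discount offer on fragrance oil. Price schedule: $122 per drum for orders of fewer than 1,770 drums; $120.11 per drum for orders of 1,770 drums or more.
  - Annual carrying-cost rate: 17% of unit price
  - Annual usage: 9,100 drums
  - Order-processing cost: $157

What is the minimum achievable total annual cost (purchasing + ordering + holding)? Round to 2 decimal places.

H₁ = 17%×$122 = $20.7400;  H₂ = 17%×$120.11 = $20.4187
EOQ₁ = √(2×9,100×157/20.7400) = 371.18  (< 1,770, feasible at tier 1)
EOQ₂ = √(2×9,100×157/20.4187) = 374.09  (< 1,770 → use Q = 1,770 at tier-2 price)
TC(tier 1 (EOQ₁), Q≈371.2) = $1,117,898.21
TC(tier 2, Q≈1,770.0) = $1,111,878.72
Minimum at tier 2: $1,111,878.72

$1,111,878.72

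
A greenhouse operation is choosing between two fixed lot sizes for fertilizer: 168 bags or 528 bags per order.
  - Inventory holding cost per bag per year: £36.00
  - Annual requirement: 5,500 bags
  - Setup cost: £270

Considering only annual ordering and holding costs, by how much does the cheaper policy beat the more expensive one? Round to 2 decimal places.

Annual cost at Q: ordering D·S/Q plus holding Q·H/2.
TC(168) = (5,500/168)×270 + (168/2)×36 = £11,863.29
TC(528) = (5,500/528)×270 + (528/2)×36 = £12,316.50
Cheaper: Q = 168.  Difference = £453.21

£453.21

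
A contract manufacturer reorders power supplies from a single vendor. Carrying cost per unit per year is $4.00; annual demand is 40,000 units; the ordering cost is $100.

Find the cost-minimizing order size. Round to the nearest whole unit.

1,414 units

Optimal lot size Q* = (2 × 40,000 × $100 / $4)^½ ≈ 1,414.21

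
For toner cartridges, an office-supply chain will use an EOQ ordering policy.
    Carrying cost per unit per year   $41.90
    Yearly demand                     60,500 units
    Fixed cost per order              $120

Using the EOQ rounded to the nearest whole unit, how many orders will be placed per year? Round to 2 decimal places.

EOQ = √(2DS/H) = √(2 × 60,500 × 120 / 41.9)
    = √(346,539.38) ≈ 588.68 → Q = 589
N = D/Q = 60,500/589 ≈ 102.716 orders/yr

102.72 orders per year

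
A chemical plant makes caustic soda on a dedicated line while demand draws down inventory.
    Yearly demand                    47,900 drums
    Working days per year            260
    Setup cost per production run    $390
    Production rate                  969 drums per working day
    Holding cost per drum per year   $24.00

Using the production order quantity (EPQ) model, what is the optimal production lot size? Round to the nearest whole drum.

1,386 drums

d = 47,900/260 = 184.2308 drums/day;  effective holding cost H(1 − d/p) = 24·(1 − 184.2308/969) = 19.43701
Q* = √(2DS / H_eff) = √(2·47,900·390 / 19.43701) ≈ 1,386.44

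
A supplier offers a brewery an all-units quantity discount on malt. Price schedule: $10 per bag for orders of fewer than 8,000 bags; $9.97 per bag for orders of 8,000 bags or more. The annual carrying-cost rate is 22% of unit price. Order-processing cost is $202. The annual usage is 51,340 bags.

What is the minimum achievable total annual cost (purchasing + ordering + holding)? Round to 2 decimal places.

$520,155.07

H₁ = 22%×$10 = $2.2000;  H₂ = 22%×$9.97 = $2.1934
EOQ₁ = √(2×51,340×202/2.2000) = 3,070.49  (< 8,000, feasible at tier 1)
EOQ₂ = √(2×51,340×202/2.1934) = 3,075.10  (< 8,000 → use Q = 8,000 at tier-2 price)
TC(tier 1 (EOQ₁), Q≈3,070.5) = $520,155.07
TC(tier 2, Q≈8,000.0) = $521,929.74
Minimum at tier 1 (EOQ₁): $520,155.07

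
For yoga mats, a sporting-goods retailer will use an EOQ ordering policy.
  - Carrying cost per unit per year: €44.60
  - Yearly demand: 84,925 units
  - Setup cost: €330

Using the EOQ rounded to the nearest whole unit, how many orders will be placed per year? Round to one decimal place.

75.8 orders per year

EOQ = √(2DS/H) = √(2 × 84,925 × 330 / 44.6)
    = √(1,256,737.67) ≈ 1,121.04 → Q = 1,121
Orders per year = D/Q = 84,925 / 1,121 = 75.758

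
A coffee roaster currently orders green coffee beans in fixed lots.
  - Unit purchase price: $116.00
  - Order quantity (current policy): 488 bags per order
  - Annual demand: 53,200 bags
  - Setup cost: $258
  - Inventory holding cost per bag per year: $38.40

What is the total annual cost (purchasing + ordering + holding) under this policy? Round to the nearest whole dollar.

$6,208,696

Annual ordering cost = (D/Q)·S = (53,200/488) × 258 = $28,126.23
Annual holding cost  = (Q/2)·H = (488/2) × 38.4 = $9,369.60
Purchase cost = D·C = 53,200 × 116 = $6,171,200.00
Total = $28,126.23 + $9,369.60 + $6,171,200.00 = $6,208,695.83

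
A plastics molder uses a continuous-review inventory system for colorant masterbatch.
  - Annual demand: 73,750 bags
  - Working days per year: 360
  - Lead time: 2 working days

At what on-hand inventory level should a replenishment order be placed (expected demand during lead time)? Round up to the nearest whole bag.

Daily demand d = 73,750 / 360 = 204.861 bags/day
Demand during lead time = 204.861 × 2 = 409.72
Reorder point = 409.72 → round up

410 bags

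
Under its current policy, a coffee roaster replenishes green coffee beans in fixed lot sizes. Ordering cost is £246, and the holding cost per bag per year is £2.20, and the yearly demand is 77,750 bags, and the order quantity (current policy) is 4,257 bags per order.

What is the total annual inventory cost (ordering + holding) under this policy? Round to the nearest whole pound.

Ordering: D/Q × S = 77,750/4,257 × £246 = £4,492.95
Holding:  Q/2 × H = 4,257/2 × £2.2 = £4,682.70
Total = £4,492.95 + £4,682.70 = £9,175.65

£9,176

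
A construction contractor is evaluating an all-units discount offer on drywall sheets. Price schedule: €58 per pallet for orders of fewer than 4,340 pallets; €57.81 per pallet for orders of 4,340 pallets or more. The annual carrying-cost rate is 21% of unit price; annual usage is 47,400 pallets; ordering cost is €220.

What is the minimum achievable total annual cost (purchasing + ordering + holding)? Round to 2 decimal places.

€2,765,138.20

H₁ = 21%×€58 = €12.1800;  H₂ = 21%×€57.81 = €12.1401
EOQ₁ = √(2×47,400×220/12.1800) = 1,308.55  (< 4,340, feasible at tier 1)
EOQ₂ = √(2×47,400×220/12.1401) = 1,310.70  (< 4,340 → use Q = 4,340 at tier-2 price)
TC(tier 1 (EOQ₁), Q≈1,308.6) = €2,765,138.20
TC(tier 2, Q≈4,340.0) = €2,768,940.78
Minimum at tier 1 (EOQ₁): €2,765,138.20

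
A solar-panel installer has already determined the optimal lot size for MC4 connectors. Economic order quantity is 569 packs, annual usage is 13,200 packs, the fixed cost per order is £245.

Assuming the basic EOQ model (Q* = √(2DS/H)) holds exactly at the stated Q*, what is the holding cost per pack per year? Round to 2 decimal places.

£19.98

Since Q* = (2DS/H)^½, squaring gives Q*²·H = 2DS.
H = 2DS / Q² = 2 × 13,200 × 245 / 569² = 19.9777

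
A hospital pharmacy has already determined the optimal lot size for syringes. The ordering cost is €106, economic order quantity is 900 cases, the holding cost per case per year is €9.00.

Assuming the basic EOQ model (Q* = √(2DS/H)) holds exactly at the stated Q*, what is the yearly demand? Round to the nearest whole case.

34,387 cases per year

From Q* = √(2DS/H) ⇒ Q*² = 2DS/H.
D = Q²H / (2S) = 900² × 9 / (2 × 106) = 34,386.79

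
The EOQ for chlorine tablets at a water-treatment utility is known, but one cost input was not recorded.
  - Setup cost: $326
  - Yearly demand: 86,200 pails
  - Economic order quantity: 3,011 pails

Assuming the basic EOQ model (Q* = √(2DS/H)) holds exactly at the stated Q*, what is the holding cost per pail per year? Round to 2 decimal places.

$6.20

From Q* = √(2DS/H) ⇒ Q*² = 2DS/H.
H = 2DS / Q² = 2 × 86,200 × 326 / 3,011² = 6.1992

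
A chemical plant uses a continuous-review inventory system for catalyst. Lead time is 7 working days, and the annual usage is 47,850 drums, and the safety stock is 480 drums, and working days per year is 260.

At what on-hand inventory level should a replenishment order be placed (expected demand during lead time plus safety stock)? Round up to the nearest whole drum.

Daily demand d = 47,850 / 260 = 184.038 drums/day
Demand during lead time = 184.038 × 7 = 1,288.27
Reorder point = 1,288.27 + 480 = 1,768.27 → round up

1,769 drums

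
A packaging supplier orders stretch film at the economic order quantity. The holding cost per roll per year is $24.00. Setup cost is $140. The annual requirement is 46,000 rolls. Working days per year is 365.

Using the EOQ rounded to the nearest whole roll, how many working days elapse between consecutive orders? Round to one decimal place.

EOQ = √(2DS/H) = √(2 × 46,000 × 140 / 24)
    = √(536,666.67) ≈ 732.58 → Q = 733 rolls
T = Q/D × 365 days = 733/46,000 × 365 = 5.816 days

5.8 days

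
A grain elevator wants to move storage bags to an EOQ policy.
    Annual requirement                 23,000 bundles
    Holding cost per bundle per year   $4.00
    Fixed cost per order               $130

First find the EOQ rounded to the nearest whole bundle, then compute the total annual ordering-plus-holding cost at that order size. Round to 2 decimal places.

2DS/H = 2·23,000·130/4 = 1,495,000.00
EOQ = √1,495,000.00 ≈ 1,222.70 → Q = 1,223 bundles
Orders/yr = 23,000/1,223 = 18.806; ordering cost = 18.806 × $130 = $2,444.81
Average inventory = 1,223/2 = 611.5; holding cost = 611.5 × $4 = $2,446.00
Total = $2,444.81 + $2,446.00 = $4,890.81

$4,890.81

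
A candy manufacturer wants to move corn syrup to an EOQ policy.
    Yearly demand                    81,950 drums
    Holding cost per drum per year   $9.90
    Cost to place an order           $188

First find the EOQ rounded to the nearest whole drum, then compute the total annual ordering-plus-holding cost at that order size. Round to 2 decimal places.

EOQ = √(2DS/H) = √(2 × 81,950 × 188 / 9.9)
    = √(3,112,444.44) ≈ 1,764.21 → Q = 1,764 drums
Ordering: D/Q × S = 81,950/1,764 × $188 = $8,733.90
Holding:  Q/2 × H = 1,764/2 × $9.9 = $8,731.80
Total = $8,733.90 + $8,731.80 = $17,465.70

$17,465.70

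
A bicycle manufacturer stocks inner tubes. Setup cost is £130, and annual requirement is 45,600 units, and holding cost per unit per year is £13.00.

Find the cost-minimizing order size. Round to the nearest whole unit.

955 units

2DS/H = 2·45,600·130/13 = 912,000.00
EOQ = √912,000.00 ≈ 954.99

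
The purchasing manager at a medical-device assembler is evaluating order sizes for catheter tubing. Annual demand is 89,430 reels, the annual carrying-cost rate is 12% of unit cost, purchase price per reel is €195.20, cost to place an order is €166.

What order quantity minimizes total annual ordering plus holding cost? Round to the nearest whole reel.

1,126 reels

Carrying cost H = €195.2 × 12% = €23.4240/reel/yr
Q* = √(2·D·S / H) = √(2·89,430·166 / 23.424) = √1,267,535.9 ≈ 1,125.85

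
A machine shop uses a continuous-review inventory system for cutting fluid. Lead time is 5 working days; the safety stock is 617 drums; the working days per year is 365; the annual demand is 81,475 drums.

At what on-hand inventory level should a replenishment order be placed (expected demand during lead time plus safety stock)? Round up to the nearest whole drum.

1,734 drums

Daily demand d = 81,475 / 365 = 223.219 drums/day
Demand during lead time = 223.219 × 5 = 1,116.10
Reorder point = 1,116.10 + 617 = 1,733.10 → round up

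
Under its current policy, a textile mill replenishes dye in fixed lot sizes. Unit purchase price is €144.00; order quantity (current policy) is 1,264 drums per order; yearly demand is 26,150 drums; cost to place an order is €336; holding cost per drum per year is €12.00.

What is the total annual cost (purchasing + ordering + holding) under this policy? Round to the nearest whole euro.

€3,780,135

Annual ordering cost = (D/Q)·S = (26,150/1,264) × 336 = €6,951.27
Annual holding cost  = (Q/2)·H = (1,264/2) × 12 = €7,584.00
Purchase cost = D·C = 26,150 × 144 = €3,765,600.00
Total = €6,951.27 + €7,584.00 + €3,765,600.00 = €3,780,135.27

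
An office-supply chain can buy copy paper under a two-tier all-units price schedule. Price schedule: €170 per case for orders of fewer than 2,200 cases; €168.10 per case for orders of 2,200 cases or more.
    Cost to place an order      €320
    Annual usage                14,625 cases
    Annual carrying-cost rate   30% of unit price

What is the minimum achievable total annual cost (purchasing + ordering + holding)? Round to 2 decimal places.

H₁ = 30%×€170 = €51.0000;  H₂ = 30%×€168.10 = €50.4300
EOQ₁ = √(2×14,625×320/51.0000) = 428.40  (< 2,200, feasible at tier 1)
EOQ₂ = √(2×14,625×320/50.4300) = 430.82  (< 2,200 → use Q = 2,200 at tier-2 price)
TC(tier 1 (EOQ₁), Q≈428.4) = €2,508,098.57
TC(tier 2, Q≈2,200.0) = €2,516,062.77
Minimum at tier 1 (EOQ₁): €2,508,098.57

€2,508,098.57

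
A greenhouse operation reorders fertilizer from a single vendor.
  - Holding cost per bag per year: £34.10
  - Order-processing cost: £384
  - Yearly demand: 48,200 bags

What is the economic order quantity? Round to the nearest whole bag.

2DS/H = 2·48,200·384/34.1 = 1,085,560.12
EOQ = √1,085,560.12 ≈ 1,041.90

1,042 bags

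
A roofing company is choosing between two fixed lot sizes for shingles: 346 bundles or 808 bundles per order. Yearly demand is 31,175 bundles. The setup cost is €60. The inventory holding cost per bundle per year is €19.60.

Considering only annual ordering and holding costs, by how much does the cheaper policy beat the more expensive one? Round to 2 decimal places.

Annual cost at Q: ordering D·S/Q plus holding Q·H/2.
TC(346) = (31,175/346)×60 + (346/2)×19.6 = €8,796.87
TC(808) = (31,175/808)×60 + (808/2)×19.6 = €10,233.38
Lots of 346 are cheaper by €1,436.51.

€1,436.51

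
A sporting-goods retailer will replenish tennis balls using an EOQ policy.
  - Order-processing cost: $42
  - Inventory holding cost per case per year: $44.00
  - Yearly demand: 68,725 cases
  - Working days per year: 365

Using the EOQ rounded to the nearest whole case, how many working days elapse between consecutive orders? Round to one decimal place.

1.9 days

Optimal lot size Q* = (2 × 68,725 × $42 / $44)^½ ≈ 362.22 → Q = 362 cases
Cycle time = (working days × Q)/D = (365 × 362) / 68,725 = 1.923 days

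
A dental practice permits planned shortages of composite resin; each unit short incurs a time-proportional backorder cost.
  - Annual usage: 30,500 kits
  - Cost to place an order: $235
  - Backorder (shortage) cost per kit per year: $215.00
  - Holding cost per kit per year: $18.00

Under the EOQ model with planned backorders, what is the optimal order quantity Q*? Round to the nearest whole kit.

Basic EOQ = √(2·30,500·235/18) = 892.406
Backorder adjustment √((H+b)/b) = √((18+215)/215) = 1.0410
Q* = 892.406 × 1.0410 ≈ 929.01

929 kits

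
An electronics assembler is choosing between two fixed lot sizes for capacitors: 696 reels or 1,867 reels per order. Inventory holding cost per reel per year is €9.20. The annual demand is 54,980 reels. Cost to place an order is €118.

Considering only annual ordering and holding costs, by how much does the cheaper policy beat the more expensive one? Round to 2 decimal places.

TC(Q) = (D/Q)S + (Q/2)H
TC(696) = (54,980/696)×118 + (696/2)×9.2 = €12,522.92
TC(1,867) = (54,980/1,867)×118 + (1,867/2)×9.2 = €12,063.10
Cheaper: Q = 1,867.  Difference = €459.82

€459.82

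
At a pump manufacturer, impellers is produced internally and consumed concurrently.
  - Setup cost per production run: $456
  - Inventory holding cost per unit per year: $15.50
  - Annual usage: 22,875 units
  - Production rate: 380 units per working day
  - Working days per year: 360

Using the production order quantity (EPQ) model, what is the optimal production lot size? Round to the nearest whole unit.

Daily demand d = 22,875/360 = 63.542; p = 380; 1 − d/p = 0.83279
EPQ = √(2DS / (H(1 − d/p)))
    = √(2 × 22,875 × 456 / (15.5 × 0.83279)) ≈ 1,271.29

1,271 units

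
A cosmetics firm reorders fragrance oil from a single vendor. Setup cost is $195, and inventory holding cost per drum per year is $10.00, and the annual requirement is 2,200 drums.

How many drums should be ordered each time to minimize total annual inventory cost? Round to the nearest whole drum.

Q* = √(2·D·S / H) = √(2·2,200·195 / 10) = √85,800.0 ≈ 292.92

293 drums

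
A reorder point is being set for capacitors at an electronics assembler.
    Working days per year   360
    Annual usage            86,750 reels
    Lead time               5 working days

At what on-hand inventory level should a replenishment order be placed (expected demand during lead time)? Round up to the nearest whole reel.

1,205 reels

Daily demand d = 86,750 / 360 = 240.972 reels/day
Demand during lead time = 240.972 × 5 = 1,204.86
Reorder point = 1,204.86 → round up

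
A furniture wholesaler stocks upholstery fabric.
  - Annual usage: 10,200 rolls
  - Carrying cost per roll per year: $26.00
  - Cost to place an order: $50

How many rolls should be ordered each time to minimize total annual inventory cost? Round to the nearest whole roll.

EOQ = √(2DS/H) = √(2 × 10,200 × 50 / 26)
    = √(39,230.77) ≈ 198.07

198 rolls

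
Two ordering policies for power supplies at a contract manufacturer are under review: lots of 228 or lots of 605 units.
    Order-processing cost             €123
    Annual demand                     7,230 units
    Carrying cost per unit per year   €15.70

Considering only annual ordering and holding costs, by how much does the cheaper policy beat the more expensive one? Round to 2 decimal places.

For each Q, cost = (D/Q)·S + (Q/2)·H.
TC(228) = (7,230/228)×123 + (228/2)×15.7 = €5,690.19
TC(605) = (7,230/605)×123 + (605/2)×15.7 = €6,219.15
Cheaper: Q = 228.  Difference = €528.96

€528.96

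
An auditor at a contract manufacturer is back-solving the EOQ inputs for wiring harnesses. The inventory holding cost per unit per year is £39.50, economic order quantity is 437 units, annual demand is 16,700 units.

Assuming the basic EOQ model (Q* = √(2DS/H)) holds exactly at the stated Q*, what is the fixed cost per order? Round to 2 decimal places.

Since Q* = (2DS/H)^½, squaring gives Q*²·H = 2DS.
S = Q²H / (2D) = 437² × 39.5 / (2 × 16,700) = 225.8466

£225.85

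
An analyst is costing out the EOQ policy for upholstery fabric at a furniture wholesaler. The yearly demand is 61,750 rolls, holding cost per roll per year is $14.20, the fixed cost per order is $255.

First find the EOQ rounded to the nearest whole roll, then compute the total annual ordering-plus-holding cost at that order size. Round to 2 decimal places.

$21,146.95

EOQ = √(2DS/H) = √(2 × 61,750 × 255 / 14.2)
    = √(2,217,781.69) ≈ 1,489.22 → Q = 1,489 rolls
Annual ordering cost = (D/Q)·S = (61,750/1,489) × 255 = $10,575.05
Annual holding cost  = (Q/2)·H = (1,489/2) × 14.2 = $10,571.90
Total = $10,575.05 + $10,571.90 = $21,146.95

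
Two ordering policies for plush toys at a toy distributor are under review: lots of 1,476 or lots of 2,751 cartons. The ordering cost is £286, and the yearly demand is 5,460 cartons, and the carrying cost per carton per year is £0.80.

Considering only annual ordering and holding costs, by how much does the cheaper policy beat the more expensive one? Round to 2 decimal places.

£19.67

For each Q, cost = (D/Q)·S + (Q/2)·H.
TC(1,476) = (5,460/1,476)×286 + (1,476/2)×0.8 = £1,648.37
TC(2,751) = (5,460/2,751)×286 + (2,751/2)×0.8 = £1,668.03
Lots of 1,476 are cheaper by £19.67.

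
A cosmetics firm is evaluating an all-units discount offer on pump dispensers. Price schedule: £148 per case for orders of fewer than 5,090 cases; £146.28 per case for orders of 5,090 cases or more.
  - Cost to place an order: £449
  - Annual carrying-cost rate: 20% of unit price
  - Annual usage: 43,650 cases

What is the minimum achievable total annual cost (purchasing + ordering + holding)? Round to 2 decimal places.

£6,463,428.98

H₁ = 20%×£148 = £29.6000;  H₂ = 20%×£146.28 = £29.2560
EOQ₁ = √(2×43,650×449/29.6000) = 1,150.76  (< 5,090, feasible at tier 1)
EOQ₂ = √(2×43,650×449/29.2560) = 1,157.50  (< 5,090 → use Q = 5,090 at tier-2 price)
TC(tier 1 (EOQ₁), Q≈1,150.8) = £6,494,262.47
TC(tier 2, Q≈5,090.0) = £6,463,428.98
Minimum at tier 2: £6,463,428.98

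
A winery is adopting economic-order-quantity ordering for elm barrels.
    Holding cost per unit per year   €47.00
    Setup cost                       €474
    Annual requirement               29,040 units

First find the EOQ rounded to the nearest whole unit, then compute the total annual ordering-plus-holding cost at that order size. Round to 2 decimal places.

€35,970.91

2DS/H = 2·29,040·474/47 = 585,742.98
EOQ = √585,742.98 ≈ 765.34 → Q = 765 units
Ordering: D/Q × S = 29,040/765 × €474 = €17,993.41
Holding:  Q/2 × H = 765/2 × €47 = €17,977.50
Total = €17,993.41 + €17,977.50 = €35,970.91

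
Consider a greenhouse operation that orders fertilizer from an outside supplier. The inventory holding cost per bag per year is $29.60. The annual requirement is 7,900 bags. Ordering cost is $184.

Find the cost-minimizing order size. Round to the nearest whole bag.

313 bags

Optimal lot size Q* = (2 × 7,900 × $184 / $29.6)^½ ≈ 313.39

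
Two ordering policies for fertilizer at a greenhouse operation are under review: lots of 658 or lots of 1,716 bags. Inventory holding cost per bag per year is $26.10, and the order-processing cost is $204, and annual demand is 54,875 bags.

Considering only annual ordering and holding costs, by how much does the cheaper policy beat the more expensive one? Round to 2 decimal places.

TC(Q) = (D/Q)S + (Q/2)H
TC(658) = (54,875/658)×204 + (658/2)×26.1 = $25,599.82
TC(1,716) = (54,875/1,716)×204 + (1,716/2)×26.1 = $28,917.40
|ΔTC| = |$25,599.82 − $28,917.40| = $3,317.58

$3,317.58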